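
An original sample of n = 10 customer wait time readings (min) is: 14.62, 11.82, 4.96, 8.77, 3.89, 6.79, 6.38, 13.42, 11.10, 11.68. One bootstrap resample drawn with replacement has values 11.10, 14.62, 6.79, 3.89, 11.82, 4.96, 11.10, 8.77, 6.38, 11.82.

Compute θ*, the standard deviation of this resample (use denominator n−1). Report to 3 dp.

θ* = 3.502

Mean = 9.1250; sum of squared deviations = 110.3880
s² = 110.3880 / 9 = 12.2653
s = √12.2653 = 3.502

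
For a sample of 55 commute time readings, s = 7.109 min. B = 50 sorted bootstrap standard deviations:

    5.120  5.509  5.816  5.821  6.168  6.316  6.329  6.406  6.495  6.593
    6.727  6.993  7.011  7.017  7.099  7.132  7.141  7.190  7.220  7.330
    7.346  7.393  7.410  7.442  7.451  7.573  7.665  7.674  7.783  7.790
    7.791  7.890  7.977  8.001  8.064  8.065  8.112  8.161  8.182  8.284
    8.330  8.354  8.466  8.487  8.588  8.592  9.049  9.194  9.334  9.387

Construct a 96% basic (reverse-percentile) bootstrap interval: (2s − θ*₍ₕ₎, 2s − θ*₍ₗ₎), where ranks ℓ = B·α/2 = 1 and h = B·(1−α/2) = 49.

(4.884, 9.098)

Percentile endpoints at ranks 1 and 49: θ*₍1₎ = 5.120, θ*₍49₎ = 9.334.
Basic interval reflects these around s:
  lower = 2 × 7.109 − 9.334 = 4.884
  upper = 2 × 7.109 − 5.120 = 9.098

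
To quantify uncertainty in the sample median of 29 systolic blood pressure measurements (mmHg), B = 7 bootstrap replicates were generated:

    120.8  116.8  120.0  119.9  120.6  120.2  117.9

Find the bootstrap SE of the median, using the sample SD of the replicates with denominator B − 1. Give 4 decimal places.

SE* = 1.5076

Bootstrap SE is the standard deviation of the 7 replicate medians.
Mean of replicates: (120.8 + 116.8 + 120.0 + 119.9 + 120.6 + 120.2 + 117.9) / 7 = 836.20000 / 7 = 119.45714
Sum of squared deviations: (+1.34286)² + (−2.65714)² + (+0.54286)² + (+0.44286)² + (+1.14286)² + (+0.74286)² + (−1.55714)² = 13.63714
Variance = 13.63714 / 6 = 2.27286
SE* = √2.27286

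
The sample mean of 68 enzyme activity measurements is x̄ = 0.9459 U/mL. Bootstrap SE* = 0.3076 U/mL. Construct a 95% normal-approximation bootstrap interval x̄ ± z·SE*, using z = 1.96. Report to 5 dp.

Margin = 1.96 × 0.3076 = 0.602896
Interval: 0.9459 ± 0.602896

(0.34300, 1.54880)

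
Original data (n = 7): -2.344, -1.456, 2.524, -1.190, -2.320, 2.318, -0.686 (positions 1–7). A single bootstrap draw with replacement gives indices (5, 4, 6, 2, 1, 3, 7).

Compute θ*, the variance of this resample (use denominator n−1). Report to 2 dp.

Resample values: -2.320, -1.190, 2.318, -1.456, -2.344, 2.524, -0.686.
Mean = -0.4506; sum of squared deviations = 25.2060
s² = 25.2060 / 6 = 4.2010

θ* = 4.20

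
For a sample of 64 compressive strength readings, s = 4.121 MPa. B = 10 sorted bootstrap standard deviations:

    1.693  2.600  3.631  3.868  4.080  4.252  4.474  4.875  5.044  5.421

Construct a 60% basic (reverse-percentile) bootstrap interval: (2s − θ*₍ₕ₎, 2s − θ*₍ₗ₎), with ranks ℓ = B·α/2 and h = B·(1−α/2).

(3.367, 5.642)

Percentile endpoints at ranks 2 and 8: θ*₍2₎ = 2.600, θ*₍8₎ = 4.875.
Basic interval reflects these around s:
  lower = 2 × 4.121 − 4.875 = 3.367
  upper = 2 × 4.121 − 2.600 = 5.642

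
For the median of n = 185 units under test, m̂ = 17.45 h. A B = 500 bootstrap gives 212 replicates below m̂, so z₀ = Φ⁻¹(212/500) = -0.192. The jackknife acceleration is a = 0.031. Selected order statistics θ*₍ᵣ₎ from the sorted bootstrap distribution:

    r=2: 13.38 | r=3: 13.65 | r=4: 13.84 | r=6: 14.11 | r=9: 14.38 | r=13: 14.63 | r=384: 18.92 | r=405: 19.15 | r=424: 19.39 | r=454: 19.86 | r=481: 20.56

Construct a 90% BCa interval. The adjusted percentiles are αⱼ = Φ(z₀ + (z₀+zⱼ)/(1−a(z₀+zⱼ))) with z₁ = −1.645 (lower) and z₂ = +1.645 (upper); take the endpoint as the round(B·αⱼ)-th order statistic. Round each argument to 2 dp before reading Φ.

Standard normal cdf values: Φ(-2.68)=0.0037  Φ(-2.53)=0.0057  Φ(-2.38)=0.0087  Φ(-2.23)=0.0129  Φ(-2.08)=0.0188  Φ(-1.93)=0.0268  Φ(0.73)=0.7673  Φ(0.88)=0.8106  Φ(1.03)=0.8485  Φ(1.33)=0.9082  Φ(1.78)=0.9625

Lower: z₀ + z₁ = -0.192 + (-1.645) = -1.837; 1 − a(z₀+z₁) = 1 − (0.031)(-1.837) = 1.0569; argument = -0.192 + (-1.837)/1.0569 = -1.9300 → -1.93.
α₁ = Φ(-1.93) = 0.0268; rank = round(500 × 0.0268) = 13; θ*₍13₎ = 14.63.
Upper: z₀ + z₂ = 1.453; 1 − a(z₀+z₂) = 0.9550; argument = 1.3295 → 1.33; α₂ = 0.9082; rank = 454; θ*₍454₎ = 19.86.

(14.63, 19.86)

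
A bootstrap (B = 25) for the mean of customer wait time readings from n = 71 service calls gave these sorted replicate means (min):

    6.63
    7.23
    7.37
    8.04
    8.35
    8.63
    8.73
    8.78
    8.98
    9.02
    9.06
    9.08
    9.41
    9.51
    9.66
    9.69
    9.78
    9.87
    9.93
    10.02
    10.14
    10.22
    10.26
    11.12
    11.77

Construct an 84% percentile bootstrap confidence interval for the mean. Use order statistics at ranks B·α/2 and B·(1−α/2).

α = 0.16; lower rank = 25 × 0.080 = 2; upper rank = 25 × 0.920 = 23.
The 2nd smallest replicate is 7.23; the 23rd is 10.26.

(7.23, 10.26)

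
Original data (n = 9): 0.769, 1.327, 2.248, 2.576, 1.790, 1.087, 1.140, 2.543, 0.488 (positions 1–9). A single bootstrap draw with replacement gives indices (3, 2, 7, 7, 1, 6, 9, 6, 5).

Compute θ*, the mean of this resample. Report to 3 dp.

Resample values: 2.248, 1.327, 1.140, 1.140, 0.769, 1.087, 0.488, 1.087, 1.790.
Mean = (2.248 + 1.327 + 1.140 + 1.140 + 0.769 + 1.087 + 0.488 + 1.087 + 1.790) / 9 = 11.0760 / 9 = 1.231

θ* = 1.231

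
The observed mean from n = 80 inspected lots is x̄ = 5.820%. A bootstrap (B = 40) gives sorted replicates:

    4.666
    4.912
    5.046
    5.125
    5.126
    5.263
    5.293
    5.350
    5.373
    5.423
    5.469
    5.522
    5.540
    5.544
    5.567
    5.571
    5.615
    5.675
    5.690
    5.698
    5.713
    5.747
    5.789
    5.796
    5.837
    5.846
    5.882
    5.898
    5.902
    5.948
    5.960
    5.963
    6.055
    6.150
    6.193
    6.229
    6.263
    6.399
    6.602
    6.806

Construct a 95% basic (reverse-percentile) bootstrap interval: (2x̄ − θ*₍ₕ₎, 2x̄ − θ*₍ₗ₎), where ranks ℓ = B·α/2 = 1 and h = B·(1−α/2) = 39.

(5.038, 6.974)

Percentile endpoints at ranks 1 and 39: θ*₍1₎ = 4.666, θ*₍39₎ = 6.602.
Basic interval reflects these around x̄:
  lower = 2 × 5.820 − 6.602 = 5.038
  upper = 2 × 5.820 − 4.666 = 6.974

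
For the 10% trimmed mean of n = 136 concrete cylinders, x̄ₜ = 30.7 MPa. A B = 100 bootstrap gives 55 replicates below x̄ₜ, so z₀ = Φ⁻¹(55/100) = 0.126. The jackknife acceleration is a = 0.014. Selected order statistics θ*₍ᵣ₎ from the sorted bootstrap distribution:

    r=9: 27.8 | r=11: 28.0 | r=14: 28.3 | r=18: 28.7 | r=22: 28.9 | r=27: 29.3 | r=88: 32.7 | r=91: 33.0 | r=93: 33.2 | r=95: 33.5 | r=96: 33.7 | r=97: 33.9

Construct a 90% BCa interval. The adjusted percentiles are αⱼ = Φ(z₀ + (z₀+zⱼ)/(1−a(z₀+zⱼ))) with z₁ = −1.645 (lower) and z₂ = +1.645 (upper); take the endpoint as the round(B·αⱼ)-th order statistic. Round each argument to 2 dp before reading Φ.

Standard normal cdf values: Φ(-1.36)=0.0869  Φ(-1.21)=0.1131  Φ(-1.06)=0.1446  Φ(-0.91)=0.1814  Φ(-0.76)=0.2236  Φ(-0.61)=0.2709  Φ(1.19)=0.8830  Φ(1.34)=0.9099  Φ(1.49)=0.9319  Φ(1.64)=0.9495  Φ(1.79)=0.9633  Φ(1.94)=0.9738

Lower: z₀ + z₁ = 0.126 + (-1.645) = -1.519; 1 − a(z₀+z₁) = 1 − (0.014)(-1.519) = 1.0213; argument = 0.126 + (-1.519)/1.0213 = -1.3614 → -1.36.
α₁ = Φ(-1.36) = 0.0869; rank = round(100 × 0.0869) = 9; θ*₍9₎ = 27.8.
Upper: z₀ + z₂ = 1.771; 1 − a(z₀+z₂) = 0.9752; argument = 1.9420 → 1.94; α₂ = 0.9738; rank = 97; θ*₍97₎ = 33.9.

(27.8, 33.9)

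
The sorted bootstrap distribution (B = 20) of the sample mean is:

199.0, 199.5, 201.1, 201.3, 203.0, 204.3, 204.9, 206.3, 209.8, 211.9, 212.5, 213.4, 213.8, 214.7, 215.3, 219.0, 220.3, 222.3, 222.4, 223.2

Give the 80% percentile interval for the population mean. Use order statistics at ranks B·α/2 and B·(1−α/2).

(199.5, 222.3)

α = 0.20; lower rank = 20 × 0.100 = 2; upper rank = 20 × 0.900 = 18.
The 2nd smallest replicate is 199.5; the 18th is 222.3.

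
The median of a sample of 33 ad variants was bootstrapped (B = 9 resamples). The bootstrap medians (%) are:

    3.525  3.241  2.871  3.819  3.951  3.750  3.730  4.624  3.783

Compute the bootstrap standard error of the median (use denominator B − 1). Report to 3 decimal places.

SE* = 0.483

Bootstrap SE is the standard deviation of the 9 replicate medians.
Mean of replicates: (3.525 + 3.241 + 2.871 + 3.819 + 3.951 + 3.750 + 3.730 + 4.624 + 3.783) / 9 = 33.2940 / 9 = 3.6993
Sum of squared deviations: (−0.1743)² + (−0.4583)² + (−0.8283)² + (+0.1197)² + (+0.2517)² + (+0.0507)² + (+0.0307)² + (+0.9247)² + (+0.0837)² = 1.8698
Variance = 1.8698 / 8 = 0.2337
SE* = √0.2337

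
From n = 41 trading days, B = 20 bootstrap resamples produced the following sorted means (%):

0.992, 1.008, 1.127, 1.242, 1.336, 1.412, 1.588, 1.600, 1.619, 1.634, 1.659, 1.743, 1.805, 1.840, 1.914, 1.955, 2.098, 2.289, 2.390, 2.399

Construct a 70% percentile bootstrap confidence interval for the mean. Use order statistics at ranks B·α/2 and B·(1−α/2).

α = 0.30; lower rank = 20 × 0.150 = 3; upper rank = 20 × 0.850 = 17.
The 3rd smallest replicate is 1.127; the 17th is 2.098.

(1.127, 2.098)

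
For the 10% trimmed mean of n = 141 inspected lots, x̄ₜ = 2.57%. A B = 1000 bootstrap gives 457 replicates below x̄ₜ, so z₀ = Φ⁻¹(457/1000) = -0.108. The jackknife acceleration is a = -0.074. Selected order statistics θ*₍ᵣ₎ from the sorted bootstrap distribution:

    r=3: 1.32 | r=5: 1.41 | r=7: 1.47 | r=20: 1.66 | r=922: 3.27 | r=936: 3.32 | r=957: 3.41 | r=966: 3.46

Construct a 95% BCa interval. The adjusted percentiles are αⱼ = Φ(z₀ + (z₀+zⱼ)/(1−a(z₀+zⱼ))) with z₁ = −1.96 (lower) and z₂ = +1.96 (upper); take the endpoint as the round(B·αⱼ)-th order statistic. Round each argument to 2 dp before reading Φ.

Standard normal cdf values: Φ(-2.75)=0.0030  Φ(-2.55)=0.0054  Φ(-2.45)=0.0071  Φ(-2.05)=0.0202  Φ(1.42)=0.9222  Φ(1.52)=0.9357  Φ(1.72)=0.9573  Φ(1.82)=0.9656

Lower: z₀ + z₁ = -0.108 + (-1.960) = -2.068; 1 − a(z₀+z₁) = 1 − (-0.074)(-2.068) = 0.8470; argument = -0.108 + (-2.068)/0.8470 = -2.5497 → -2.55.
α₁ = Φ(-2.55) = 0.0054; rank = round(1000 × 0.0054) = 5; θ*₍5₎ = 1.41.
Upper: z₀ + z₂ = 1.852; 1 − a(z₀+z₂) = 1.1370; argument = 1.5208 → 1.52; α₂ = 0.9357; rank = 936; θ*₍936₎ = 3.32.

(1.41, 3.32)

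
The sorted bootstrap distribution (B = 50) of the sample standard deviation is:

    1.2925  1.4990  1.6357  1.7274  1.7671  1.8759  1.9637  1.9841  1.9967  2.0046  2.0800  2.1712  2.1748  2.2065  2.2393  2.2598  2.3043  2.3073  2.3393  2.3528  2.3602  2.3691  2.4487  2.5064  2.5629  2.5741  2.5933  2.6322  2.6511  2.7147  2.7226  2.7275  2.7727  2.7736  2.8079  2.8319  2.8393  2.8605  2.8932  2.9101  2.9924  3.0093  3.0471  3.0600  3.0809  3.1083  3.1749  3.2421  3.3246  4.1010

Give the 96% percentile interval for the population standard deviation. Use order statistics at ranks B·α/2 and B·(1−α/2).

α = 0.04; lower rank = 50 × 0.020 = 1; upper rank = 50 × 0.980 = 49.
The 1st smallest replicate is 1.2925; the 49th is 3.3246.

(1.2925, 3.3246)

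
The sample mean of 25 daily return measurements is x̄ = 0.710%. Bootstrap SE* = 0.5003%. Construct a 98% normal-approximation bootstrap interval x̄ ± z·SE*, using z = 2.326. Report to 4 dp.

(-0.4537, 1.8737)

Margin = 2.326 × 0.5003 = 1.16370
Interval: 0.710 ± 1.16370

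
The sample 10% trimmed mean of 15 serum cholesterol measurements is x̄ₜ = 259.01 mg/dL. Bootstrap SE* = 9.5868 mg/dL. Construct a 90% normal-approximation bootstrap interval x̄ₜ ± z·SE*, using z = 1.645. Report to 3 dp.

Margin = 1.645 × 9.5868 = 15.7703
Interval: 259.01 ± 15.7703

(243.240, 274.780)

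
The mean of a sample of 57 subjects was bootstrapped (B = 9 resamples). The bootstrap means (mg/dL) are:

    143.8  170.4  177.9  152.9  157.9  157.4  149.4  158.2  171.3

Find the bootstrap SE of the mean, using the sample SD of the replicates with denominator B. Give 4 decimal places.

SE* = 10.5188

Bootstrap SE is the standard deviation of the 9 replicate means.
Mean of replicates: (143.8 + 170.4 + 177.9 + 152.9 + 157.9 + 157.4 + 149.4 + 158.2 + 171.3) / 9 = 1439.20000 / 9 = 159.91111
Sum of squared deviations: (−16.11111)² + (+10.48889)² + (+17.98889)² + (−7.01111)² + (−2.01111)² + (−2.51111)² + (−10.51111)² + (−1.71111)² + (+11.38889)² = 995.80889
Variance = 995.80889 / 9 = 110.64543
SE* = √110.64543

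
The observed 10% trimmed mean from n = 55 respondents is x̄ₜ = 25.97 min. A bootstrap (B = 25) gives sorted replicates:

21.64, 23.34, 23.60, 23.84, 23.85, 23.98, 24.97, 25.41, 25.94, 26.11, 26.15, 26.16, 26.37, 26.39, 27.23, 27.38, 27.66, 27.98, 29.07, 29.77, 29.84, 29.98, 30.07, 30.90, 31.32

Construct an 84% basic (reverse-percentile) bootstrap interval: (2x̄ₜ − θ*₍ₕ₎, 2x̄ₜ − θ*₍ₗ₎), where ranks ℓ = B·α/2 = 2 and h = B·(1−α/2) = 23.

Percentile endpoints at ranks 2 and 23: θ*₍2₎ = 23.34, θ*₍23₎ = 30.07.
Basic interval reflects these around x̄ₜ:
  lower = 2 × 25.97 − 30.07 = 21.87
  upper = 2 × 25.97 − 23.34 = 28.60

(21.87, 28.60)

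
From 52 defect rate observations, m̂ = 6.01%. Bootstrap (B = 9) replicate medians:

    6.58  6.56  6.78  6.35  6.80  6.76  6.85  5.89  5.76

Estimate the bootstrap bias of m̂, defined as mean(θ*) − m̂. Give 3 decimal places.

bias = +0.471

mean(θ*) = (6.58 + 6.56 + 6.78 + 6.35 + 6.80 + 6.76 + 6.85 + 5.89 + 5.76) / 9 = 6.4811
bias = 6.4811 − 6.01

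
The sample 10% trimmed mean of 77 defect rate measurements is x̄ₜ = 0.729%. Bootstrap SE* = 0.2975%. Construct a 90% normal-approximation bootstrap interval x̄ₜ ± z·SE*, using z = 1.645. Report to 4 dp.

(0.2396, 1.2184)

Margin = 1.645 × 0.2975 = 0.48939
Interval: 0.729 ± 0.48939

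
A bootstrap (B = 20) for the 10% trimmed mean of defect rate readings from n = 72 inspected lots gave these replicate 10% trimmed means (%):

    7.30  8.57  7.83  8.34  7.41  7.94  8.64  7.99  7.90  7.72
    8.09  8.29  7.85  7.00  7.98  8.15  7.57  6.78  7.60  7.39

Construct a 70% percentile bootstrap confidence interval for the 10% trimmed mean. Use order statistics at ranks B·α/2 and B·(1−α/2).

(7.30, 8.29)

Sorted replicates: 6.78, 7.00, 7.30, 7.39, 7.41, 7.57, 7.60, 7.72, 7.83, 7.85, 7.90, 7.94, 7.98, 7.99, 8.09, 8.15, 8.29, 8.34, 8.57, 8.64
α = 0.30; lower rank = 20 × 0.150 = 3; upper rank = 20 × 0.850 = 17.
The 3rd smallest replicate is 7.30; the 17th is 8.29.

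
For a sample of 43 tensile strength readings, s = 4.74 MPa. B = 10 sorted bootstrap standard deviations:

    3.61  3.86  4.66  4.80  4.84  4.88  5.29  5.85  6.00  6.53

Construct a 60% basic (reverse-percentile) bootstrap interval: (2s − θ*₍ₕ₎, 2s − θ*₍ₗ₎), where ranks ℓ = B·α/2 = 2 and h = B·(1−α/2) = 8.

(3.63, 5.62)

Percentile endpoints at ranks 2 and 8: θ*₍2₎ = 3.86, θ*₍8₎ = 5.85.
Basic interval reflects these around s:
  lower = 2 × 4.74 − 5.85 = 3.63
  upper = 2 × 4.74 − 3.86 = 5.62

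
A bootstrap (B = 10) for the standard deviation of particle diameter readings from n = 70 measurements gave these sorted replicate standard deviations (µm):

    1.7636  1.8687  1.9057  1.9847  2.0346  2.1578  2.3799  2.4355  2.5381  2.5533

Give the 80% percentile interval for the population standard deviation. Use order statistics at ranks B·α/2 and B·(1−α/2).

α = 0.20; lower rank = 10 × 0.100 = 1; upper rank = 10 × 0.900 = 9.
The 1st smallest replicate is 1.7636; the 9th is 2.5381.

(1.7636, 2.5381)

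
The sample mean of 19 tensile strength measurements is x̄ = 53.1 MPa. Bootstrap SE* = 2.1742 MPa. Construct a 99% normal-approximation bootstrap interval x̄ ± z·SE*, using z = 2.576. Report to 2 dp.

Margin = 2.576 × 2.1742 = 5.601
Interval: 53.1 ± 5.601

(47.50, 58.70)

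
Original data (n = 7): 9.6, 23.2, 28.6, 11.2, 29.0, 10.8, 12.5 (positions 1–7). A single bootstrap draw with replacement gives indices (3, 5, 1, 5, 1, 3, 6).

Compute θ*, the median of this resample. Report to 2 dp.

Resample values: 28.6, 29.0, 9.6, 29.0, 9.6, 28.6, 10.8.
Sorted: 9.6, 9.6, 10.8, 28.6, 28.6, 29.0, 29.0
Median = middle value = 28.60

θ* = 28.60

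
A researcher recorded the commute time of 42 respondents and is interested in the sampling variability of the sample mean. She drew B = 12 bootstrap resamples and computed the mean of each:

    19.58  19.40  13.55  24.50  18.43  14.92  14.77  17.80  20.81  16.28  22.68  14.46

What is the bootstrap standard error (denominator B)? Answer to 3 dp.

SE* = 3.314

Bootstrap SE is the standard deviation of the 12 replicate means.
Mean of replicates: (19.58 + 19.40 + 13.55 + 24.50 + 18.43 + 14.92 + 14.77 + 17.80 + 20.81 + 16.28 + 22.68 + 14.46) / 12 = 217.1800 / 12 = 18.0983
Sum of squared deviations: (+1.4817)² + (+1.3017)² + (−4.5483)² + (+6.4017)² + (+0.3317)² + (−3.1783)² + (−3.3283)² + (−0.2983)² + (+2.7117)² + (−1.8183)² + (+4.5817)² + (−3.6383)² = 131.8256
Variance = 131.8256 / 12 = 10.9855
SE* = √10.9855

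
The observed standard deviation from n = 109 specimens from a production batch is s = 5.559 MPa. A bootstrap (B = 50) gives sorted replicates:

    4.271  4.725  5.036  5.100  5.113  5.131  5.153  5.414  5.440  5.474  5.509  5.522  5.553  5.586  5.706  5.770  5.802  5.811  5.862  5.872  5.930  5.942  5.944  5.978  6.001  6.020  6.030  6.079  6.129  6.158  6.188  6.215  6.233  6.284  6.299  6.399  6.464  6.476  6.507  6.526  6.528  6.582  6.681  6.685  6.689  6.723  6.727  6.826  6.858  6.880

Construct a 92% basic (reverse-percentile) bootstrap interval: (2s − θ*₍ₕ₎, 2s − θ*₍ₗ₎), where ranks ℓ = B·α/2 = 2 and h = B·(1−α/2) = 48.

Percentile endpoints at ranks 2 and 48: θ*₍2₎ = 4.725, θ*₍48₎ = 6.826.
Basic interval reflects these around s:
  lower = 2 × 5.559 − 6.826 = 4.292
  upper = 2 × 5.559 − 4.725 = 6.393

(4.292, 6.393)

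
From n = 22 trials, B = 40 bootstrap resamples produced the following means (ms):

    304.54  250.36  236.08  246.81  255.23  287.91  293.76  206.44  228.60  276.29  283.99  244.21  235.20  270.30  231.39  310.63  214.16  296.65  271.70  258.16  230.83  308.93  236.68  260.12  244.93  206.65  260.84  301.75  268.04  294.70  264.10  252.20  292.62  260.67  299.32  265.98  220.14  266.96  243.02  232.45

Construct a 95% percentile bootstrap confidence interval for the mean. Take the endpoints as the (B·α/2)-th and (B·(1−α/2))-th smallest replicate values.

(206.44, 308.93)

Sorted replicates: 206.44, 206.65, 214.16, 220.14, 228.60, 230.83, 231.39, 232.45, 235.20, 236.08, 236.68, 243.02, 244.21, 244.93, 246.81, 250.36, 252.20, 255.23, 258.16, 260.12, 260.67, 260.84, 264.10, 265.98, 266.96, 268.04, 270.30, 271.70, 276.29, 283.99, 287.91, 292.62, 293.76, 294.70, 296.65, 299.32, 301.75, 304.54, 308.93, 310.63
α = 0.05; lower rank = 40 × 0.025 = 1; upper rank = 40 × 0.975 = 39.
The 1st smallest replicate is 206.44; the 39th is 308.93.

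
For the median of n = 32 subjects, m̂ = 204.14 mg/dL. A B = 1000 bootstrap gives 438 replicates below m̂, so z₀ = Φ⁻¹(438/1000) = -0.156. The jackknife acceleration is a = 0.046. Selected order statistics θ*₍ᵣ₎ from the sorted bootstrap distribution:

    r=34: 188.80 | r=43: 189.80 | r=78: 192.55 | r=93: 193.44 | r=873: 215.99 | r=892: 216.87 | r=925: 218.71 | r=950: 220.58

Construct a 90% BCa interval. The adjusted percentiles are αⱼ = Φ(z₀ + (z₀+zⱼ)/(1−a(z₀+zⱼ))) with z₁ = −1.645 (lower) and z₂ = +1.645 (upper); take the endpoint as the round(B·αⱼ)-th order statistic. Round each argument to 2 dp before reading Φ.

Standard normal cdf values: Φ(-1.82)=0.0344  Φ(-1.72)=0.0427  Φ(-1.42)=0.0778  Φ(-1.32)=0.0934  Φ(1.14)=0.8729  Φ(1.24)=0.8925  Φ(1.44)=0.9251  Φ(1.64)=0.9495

(188.80, 218.71)

Lower: z₀ + z₁ = -0.156 + (-1.645) = -1.801; 1 − a(z₀+z₁) = 1 − (0.046)(-1.801) = 1.0828; argument = -0.156 + (-1.801)/1.0828 = -1.8192 → -1.82.
α₁ = Φ(-1.82) = 0.0344; rank = round(1000 × 0.0344) = 34; θ*₍34₎ = 188.80.
Upper: z₀ + z₂ = 1.489; 1 − a(z₀+z₂) = 0.9315; argument = 1.4425 → 1.44; α₂ = 0.9251; rank = 925; θ*₍925₎ = 218.71.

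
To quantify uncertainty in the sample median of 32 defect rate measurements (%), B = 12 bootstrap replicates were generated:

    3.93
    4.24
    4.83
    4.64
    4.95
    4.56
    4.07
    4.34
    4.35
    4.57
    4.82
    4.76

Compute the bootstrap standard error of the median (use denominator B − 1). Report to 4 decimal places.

Bootstrap SE is the standard deviation of the 12 replicate medians.
Mean of replicates: (3.93 + 4.24 + 4.83 + 4.64 + 4.95 + 4.56 + 4.07 + 4.34 + 4.35 + 4.57 + 4.82 + 4.76) / 12 = 54.06000 / 12 = 4.50500
Sum of squared deviations: (−0.57500)² + (−0.26500)² + (+0.32500)² + (+0.13500)² + (+0.44500)² + (+0.05500)² + (−0.43500)² + (−0.16500)² + (−0.15500)² + (+0.06500)² + (+0.31500)² + (+0.25500)² = 1.13470
Variance = 1.13470 / 11 = 0.10315
SE* = √0.10315

SE* = 0.3212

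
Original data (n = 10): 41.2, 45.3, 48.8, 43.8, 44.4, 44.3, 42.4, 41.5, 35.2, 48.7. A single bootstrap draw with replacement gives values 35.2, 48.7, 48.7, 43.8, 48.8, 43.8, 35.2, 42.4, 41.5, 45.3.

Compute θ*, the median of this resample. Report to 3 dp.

θ* = 43.800

Sorted: 35.2, 35.2, 41.5, 42.4, 43.8, 43.8, 45.3, 48.7, 48.7, 48.8
Median = average of the two middle values = 43.800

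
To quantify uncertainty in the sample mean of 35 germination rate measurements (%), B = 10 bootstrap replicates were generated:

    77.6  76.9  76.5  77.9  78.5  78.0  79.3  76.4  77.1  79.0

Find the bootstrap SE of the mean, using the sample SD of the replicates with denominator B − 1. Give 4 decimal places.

SE* = 1.0086

Bootstrap SE is the standard deviation of the 10 replicate means.
Mean of replicates: (77.6 + 76.9 + 76.5 + 77.9 + 78.5 + 78.0 + 79.3 + 76.4 + 77.1 + 79.0) / 10 = 777.20000 / 10 = 77.72000
Sum of squared deviations: (−0.12000)² + (−0.82000)² + (−1.22000)² + (+0.18000)² + (+0.78000)² + (+0.28000)² + (+1.58000)² + (−1.32000)² + (−0.62000)² + (+1.28000)² = 9.15600
Variance = 9.15600 / 9 = 1.01733
SE* = √1.01733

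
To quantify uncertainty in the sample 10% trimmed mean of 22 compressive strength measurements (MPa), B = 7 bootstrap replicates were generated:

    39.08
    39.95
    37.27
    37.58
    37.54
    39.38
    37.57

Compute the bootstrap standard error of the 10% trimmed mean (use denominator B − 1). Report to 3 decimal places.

Bootstrap SE is the standard deviation of the 7 replicate 10% trimmed means.
Mean of replicates: (39.08 + 39.95 + 37.27 + 37.58 + 37.54 + 39.38 + 37.57) / 7 = 268.3700 / 7 = 38.3386
Sum of squared deviations: (+0.7414)² + (+1.6114)² + (−1.0686)² + (−0.7586)² + (−0.7986)² + (+1.0414)² + (−0.7686)² = 7.1767
Variance = 7.1767 / 6 = 1.1961
SE* = √1.1961

SE* = 1.094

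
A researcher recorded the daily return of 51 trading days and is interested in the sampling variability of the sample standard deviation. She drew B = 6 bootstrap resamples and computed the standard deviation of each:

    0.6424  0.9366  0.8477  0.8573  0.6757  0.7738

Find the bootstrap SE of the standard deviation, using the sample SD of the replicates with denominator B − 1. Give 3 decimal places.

Bootstrap SE is the standard deviation of the 6 replicate standard deviations.
Mean of replicates: (0.6424 + 0.9366 + 0.8477 + 0.8573 + 0.6757 + 0.7738) / 6 = 4.73350 / 6 = 0.78892
Sum of squared deviations: (−0.14652)² + (+0.14768)² + (+0.05878)² + (+0.06838)² + (−0.11322)² + (−0.01512)² = 0.06446
Variance = 0.06446 / 5 = 0.01289
SE* = √0.01289

SE* = 0.114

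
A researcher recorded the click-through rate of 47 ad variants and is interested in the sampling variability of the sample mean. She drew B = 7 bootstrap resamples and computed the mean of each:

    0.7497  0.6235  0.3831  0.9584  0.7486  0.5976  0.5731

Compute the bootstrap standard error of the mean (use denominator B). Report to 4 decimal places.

SE* = 0.1666

Bootstrap SE is the standard deviation of the 7 replicate means.
Mean of replicates: (0.7497 + 0.6235 + 0.3831 + 0.9584 + 0.7486 + 0.5976 + 0.5731) / 7 = 4.63400 / 7 = 0.66200
Sum of squared deviations: (+0.08770)² + (−0.03850)² + (−0.27890)² + (+0.29640)² + (+0.08660)² + (−0.06440)² + (−0.08890)² = 0.19436
Variance = 0.19436 / 7 = 0.02777
SE* = √0.02777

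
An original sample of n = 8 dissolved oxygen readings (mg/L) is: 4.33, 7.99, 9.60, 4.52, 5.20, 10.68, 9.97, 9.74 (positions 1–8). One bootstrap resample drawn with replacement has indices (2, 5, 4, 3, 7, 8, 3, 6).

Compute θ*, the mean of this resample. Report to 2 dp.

θ* = 8.41

Resample values: 7.99, 5.20, 4.52, 9.60, 9.97, 9.74, 9.60, 10.68.
Mean = (7.99 + 5.20 + 4.52 + 9.60 + 9.97 + 9.74 + 9.60 + 10.68) / 8 = 67.300 / 8 = 8.41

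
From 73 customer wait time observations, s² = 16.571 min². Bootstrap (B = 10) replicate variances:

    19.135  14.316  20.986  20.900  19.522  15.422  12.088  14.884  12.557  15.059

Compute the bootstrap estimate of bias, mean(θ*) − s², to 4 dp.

bias = −0.0841

mean(θ*) = (19.135 + 14.316 + 20.986 + 20.900 + 19.522 + 15.422 + 12.088 + 14.884 + 12.557 + 15.059) / 10 = 16.48690
bias = 16.48690 − 16.571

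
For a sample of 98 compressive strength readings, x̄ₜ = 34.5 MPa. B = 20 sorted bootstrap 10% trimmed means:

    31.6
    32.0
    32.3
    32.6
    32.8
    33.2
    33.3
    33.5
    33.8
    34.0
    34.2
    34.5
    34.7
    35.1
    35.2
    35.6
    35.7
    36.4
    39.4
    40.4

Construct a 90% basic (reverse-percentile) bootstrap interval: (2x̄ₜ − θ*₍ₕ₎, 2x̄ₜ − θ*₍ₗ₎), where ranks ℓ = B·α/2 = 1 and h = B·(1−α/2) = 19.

Percentile endpoints at ranks 1 and 19: θ*₍1₎ = 31.6, θ*₍19₎ = 39.4.
Basic interval reflects these around x̄ₜ:
  lower = 2 × 34.5 − 39.4 = 29.6
  upper = 2 × 34.5 − 31.6 = 37.4

(29.6, 37.4)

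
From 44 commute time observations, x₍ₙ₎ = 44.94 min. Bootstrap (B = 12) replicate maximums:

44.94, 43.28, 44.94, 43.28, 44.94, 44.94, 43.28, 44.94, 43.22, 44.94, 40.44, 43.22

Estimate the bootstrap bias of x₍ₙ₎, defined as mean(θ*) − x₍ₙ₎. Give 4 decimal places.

mean(θ*) = (44.94 + 43.28 + 44.94 + 43.28 + 44.94 + 44.94 + 43.28 + 44.94 + 43.22 + 44.94 + 40.44 + 43.22) / 12 = 43.86333
bias = 43.86333 − 44.94

bias = −1.0767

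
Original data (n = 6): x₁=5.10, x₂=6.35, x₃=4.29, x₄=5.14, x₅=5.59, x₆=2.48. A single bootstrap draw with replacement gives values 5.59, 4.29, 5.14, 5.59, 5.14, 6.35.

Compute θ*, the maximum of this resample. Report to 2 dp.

θ* = 6.35

Maximum = 6.35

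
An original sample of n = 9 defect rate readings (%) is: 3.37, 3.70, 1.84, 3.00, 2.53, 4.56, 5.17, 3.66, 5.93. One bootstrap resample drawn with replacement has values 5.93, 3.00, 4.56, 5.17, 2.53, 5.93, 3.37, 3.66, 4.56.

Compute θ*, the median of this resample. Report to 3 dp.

Sorted: 2.53, 3.00, 3.37, 3.66, 4.56, 4.56, 5.17, 5.93, 5.93
Median = middle value = 4.560

θ* = 4.560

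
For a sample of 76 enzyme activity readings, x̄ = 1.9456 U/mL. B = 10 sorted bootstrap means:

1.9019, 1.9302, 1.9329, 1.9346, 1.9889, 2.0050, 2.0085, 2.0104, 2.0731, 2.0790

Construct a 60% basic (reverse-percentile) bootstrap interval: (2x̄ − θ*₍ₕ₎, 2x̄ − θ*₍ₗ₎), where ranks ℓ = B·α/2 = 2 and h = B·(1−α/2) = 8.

(1.8808, 1.9610)

Percentile endpoints at ranks 2 and 8: θ*₍2₎ = 1.9302, θ*₍8₎ = 2.0104.
Basic interval reflects these around x̄:
  lower = 2 × 1.9456 − 2.0104 = 1.8808
  upper = 2 × 1.9456 − 1.9302 = 1.9610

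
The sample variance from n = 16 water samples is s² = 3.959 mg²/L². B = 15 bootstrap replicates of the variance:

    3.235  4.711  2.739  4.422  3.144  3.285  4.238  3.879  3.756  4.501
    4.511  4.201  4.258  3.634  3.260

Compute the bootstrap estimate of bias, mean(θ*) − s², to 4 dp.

mean(θ*) = (3.235 + 4.711 + 2.739 + 4.422 + 3.144 + 3.285 + 4.238 + 3.879 + 3.756 + 4.501 + 4.511 + 4.201 + 4.258 + 3.634 + 3.260) / 15 = 3.85160
bias = 3.85160 − 3.959

bias = −0.1074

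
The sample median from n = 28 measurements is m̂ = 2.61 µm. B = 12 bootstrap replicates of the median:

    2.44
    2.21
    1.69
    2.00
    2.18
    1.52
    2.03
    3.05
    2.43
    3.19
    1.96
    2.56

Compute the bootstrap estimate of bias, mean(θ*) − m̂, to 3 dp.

bias = −0.338

mean(θ*) = (2.44 + 2.21 + 1.69 + 2.00 + 2.18 + 1.52 + 2.03 + 3.05 + 2.43 + 3.19 + 1.96 + 2.56) / 12 = 2.2717
bias = 2.2717 − 2.61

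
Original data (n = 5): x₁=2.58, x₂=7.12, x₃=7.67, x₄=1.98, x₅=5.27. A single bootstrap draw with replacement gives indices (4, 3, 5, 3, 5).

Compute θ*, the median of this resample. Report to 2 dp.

θ* = 5.27

Resample values: 1.98, 7.67, 5.27, 7.67, 5.27.
Sorted: 1.98, 5.27, 5.27, 7.67, 7.67
Median = middle value = 5.27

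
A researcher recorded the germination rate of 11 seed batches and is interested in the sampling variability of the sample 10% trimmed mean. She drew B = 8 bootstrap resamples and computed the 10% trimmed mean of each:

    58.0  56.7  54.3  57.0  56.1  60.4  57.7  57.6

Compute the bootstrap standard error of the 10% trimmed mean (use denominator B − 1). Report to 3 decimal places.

Bootstrap SE is the standard deviation of the 8 replicate 10% trimmed means.
Mean of replicates: (58.0 + 56.7 + 54.3 + 57.0 + 56.1 + 60.4 + 57.7 + 57.6) / 8 = 457.8000 / 8 = 57.2250
Sum of squared deviations: (+0.7750)² + (−0.5250)² + (−2.9250)² + (−0.2250)² + (−1.1250)² + (+3.1750)² + (+0.4750)² + (+0.3750)² = 21.1950
Variance = 21.1950 / 7 = 3.0279
SE* = √3.0279

SE* = 1.740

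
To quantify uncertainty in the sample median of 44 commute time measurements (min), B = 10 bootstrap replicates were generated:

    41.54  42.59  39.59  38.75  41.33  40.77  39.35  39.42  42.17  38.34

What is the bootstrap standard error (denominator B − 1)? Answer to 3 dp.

Bootstrap SE is the standard deviation of the 10 replicate medians.
Mean of replicates: (41.54 + 42.59 + 39.59 + 38.75 + 41.33 + 40.77 + 39.35 + 39.42 + 42.17 + 38.34) / 10 = 403.8500 / 10 = 40.3850
Sum of squared deviations: (+1.1550)² + (+2.2050)² + (−0.7950)² + (−1.6350)² + (+0.9450)² + (+0.3850)² + (−1.0350)² + (−0.9650)² + (+1.7850)² + (−2.0450)² = 19.9132
Variance = 19.9132 / 9 = 2.2126
SE* = √2.2126

SE* = 1.487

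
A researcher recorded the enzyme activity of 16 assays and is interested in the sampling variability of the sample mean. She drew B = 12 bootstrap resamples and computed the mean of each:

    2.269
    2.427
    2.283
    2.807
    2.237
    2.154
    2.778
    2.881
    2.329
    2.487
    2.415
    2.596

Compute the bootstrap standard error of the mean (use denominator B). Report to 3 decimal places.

SE* = 0.232

Bootstrap SE is the standard deviation of the 12 replicate means.
Mean of replicates: (2.269 + 2.427 + 2.283 + 2.807 + 2.237 + 2.154 + 2.778 + 2.881 + 2.329 + 2.487 + 2.415 + 2.596) / 12 = 29.6630 / 12 = 2.4719
Sum of squared deviations: (−0.2029)² + (−0.0449)² + (−0.1889)² + (+0.3351)² + (−0.2349)² + (−0.3179)² + (+0.3061)² + (+0.4091)² + (−0.1429)² + (+0.0151)² + (−0.0569)² + (+0.1241)² = 0.6477
Variance = 0.6477 / 12 = 0.0540
SE* = √0.0540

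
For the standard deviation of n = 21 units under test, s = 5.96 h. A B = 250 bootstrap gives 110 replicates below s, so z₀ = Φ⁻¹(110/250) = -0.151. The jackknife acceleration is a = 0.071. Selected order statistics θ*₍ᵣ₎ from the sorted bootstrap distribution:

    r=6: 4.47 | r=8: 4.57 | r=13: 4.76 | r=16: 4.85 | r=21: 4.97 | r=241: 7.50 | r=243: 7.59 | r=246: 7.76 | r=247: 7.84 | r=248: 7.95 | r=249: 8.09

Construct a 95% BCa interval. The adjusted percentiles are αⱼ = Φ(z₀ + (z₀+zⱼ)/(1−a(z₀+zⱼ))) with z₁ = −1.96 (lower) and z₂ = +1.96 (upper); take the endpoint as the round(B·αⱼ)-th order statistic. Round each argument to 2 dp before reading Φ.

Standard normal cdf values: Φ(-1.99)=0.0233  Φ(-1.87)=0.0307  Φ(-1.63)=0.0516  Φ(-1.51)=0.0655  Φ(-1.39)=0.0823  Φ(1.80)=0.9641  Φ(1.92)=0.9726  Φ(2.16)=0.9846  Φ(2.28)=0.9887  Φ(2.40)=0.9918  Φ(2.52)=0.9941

Lower: z₀ + z₁ = -0.151 + (-1.960) = -2.111; 1 − a(z₀+z₁) = 1 − (0.071)(-2.111) = 1.1499; argument = -0.151 + (-2.111)/1.1499 = -1.9868 → -1.99.
α₁ = Φ(-1.99) = 0.0233; rank = round(250 × 0.0233) = 6; θ*₍6₎ = 4.47.
Upper: z₀ + z₂ = 1.809; 1 − a(z₀+z₂) = 0.8716; argument = 1.9246 → 1.92; α₂ = 0.9726; rank = 243; θ*₍243₎ = 7.59.

(4.47, 7.59)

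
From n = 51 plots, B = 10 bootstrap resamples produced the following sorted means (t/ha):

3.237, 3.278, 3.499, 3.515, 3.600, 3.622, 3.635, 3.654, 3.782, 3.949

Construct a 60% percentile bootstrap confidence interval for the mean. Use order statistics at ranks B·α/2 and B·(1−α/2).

α = 0.40; lower rank = 10 × 0.200 = 2; upper rank = 10 × 0.800 = 8.
The 2nd smallest replicate is 3.278; the 8th is 3.654.

(3.278, 3.654)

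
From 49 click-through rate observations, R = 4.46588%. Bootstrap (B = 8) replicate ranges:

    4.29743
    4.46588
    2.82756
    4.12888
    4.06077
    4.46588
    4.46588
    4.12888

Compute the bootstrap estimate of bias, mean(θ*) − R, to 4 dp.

bias = −0.3607

mean(θ*) = (4.29743 + 4.46588 + 2.82756 + 4.12888 + 4.06077 + 4.46588 + 4.46588 + 4.12888) / 8 = 4.10515
bias = 4.10515 − 4.46588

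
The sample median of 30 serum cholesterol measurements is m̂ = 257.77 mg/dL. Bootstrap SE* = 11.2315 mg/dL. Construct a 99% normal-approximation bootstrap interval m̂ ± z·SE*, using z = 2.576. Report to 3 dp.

(228.838, 286.702)

Margin = 2.576 × 11.2315 = 28.9323
Interval: 257.77 ± 28.9323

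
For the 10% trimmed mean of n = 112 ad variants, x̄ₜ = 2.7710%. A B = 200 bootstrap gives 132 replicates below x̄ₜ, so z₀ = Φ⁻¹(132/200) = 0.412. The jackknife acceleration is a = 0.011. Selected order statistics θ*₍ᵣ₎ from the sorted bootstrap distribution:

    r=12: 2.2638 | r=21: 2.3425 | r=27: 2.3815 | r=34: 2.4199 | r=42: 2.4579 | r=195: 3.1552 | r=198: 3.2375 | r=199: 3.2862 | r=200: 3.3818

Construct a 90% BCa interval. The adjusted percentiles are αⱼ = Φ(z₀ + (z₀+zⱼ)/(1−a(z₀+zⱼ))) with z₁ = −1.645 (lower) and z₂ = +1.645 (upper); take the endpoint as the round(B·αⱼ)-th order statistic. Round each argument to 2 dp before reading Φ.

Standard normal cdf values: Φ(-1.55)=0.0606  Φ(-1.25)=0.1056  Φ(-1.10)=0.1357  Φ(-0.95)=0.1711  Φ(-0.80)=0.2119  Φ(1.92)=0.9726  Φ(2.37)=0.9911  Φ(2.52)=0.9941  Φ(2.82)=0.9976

(2.4579, 3.2862)

Lower: z₀ + z₁ = 0.412 + (-1.645) = -1.233; 1 − a(z₀+z₁) = 1 − (0.011)(-1.233) = 1.0136; argument = 0.412 + (-1.233)/1.0136 = -0.8045 → -0.80.
α₁ = Φ(-0.80) = 0.2119; rank = round(200 × 0.2119) = 42; θ*₍42₎ = 2.4579.
Upper: z₀ + z₂ = 2.057; 1 − a(z₀+z₂) = 0.9774; argument = 2.5166 → 2.52; α₂ = 0.9941; rank = 199; θ*₍199₎ = 3.2862.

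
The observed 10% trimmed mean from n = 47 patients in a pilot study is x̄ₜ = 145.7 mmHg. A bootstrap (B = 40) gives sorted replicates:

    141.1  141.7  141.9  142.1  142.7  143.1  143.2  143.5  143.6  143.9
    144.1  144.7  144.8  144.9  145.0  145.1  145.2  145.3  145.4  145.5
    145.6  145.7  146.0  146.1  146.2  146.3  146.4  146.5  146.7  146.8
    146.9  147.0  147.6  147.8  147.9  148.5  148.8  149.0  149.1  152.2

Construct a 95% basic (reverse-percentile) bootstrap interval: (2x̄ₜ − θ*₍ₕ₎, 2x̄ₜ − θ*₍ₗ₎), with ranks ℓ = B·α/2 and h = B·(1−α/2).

Percentile endpoints at ranks 1 and 39: θ*₍1₎ = 141.1, θ*₍39₎ = 149.1.
Basic interval reflects these around x̄ₜ:
  lower = 2 × 145.7 − 149.1 = 142.3
  upper = 2 × 145.7 − 141.1 = 150.3

(142.3, 150.3)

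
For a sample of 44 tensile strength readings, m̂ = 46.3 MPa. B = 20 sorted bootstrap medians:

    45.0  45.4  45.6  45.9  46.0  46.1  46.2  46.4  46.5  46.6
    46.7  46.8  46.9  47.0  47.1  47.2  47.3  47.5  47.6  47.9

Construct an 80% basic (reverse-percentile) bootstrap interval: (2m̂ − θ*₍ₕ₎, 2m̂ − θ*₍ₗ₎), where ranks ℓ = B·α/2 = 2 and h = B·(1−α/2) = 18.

Percentile endpoints at ranks 2 and 18: θ*₍2₎ = 45.4, θ*₍18₎ = 47.5.
Basic interval reflects these around m̂:
  lower = 2 × 46.3 − 47.5 = 45.1
  upper = 2 × 46.3 − 45.4 = 47.2

(45.1, 47.2)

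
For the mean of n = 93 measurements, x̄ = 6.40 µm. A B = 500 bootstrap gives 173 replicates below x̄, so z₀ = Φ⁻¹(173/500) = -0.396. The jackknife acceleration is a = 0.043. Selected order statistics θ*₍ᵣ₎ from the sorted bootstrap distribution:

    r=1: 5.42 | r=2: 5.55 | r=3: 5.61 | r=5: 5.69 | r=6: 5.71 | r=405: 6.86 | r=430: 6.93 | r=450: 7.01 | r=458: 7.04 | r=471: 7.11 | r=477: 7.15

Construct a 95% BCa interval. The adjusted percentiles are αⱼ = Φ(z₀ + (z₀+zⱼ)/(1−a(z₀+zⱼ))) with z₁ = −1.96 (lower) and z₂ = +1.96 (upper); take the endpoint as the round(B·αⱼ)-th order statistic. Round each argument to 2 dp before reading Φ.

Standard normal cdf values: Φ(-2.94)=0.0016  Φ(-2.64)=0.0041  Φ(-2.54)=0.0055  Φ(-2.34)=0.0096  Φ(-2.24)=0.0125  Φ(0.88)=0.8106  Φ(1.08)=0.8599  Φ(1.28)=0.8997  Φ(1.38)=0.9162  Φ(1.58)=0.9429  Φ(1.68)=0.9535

Lower: z₀ + z₁ = -0.396 + (-1.960) = -2.356; 1 − a(z₀+z₁) = 1 − (0.043)(-2.356) = 1.1013; argument = -0.396 + (-2.356)/1.1013 = -2.5353 → -2.54.
α₁ = Φ(-2.54) = 0.0055; rank = round(500 × 0.0055) = 3; θ*₍3₎ = 5.61.
Upper: z₀ + z₂ = 1.564; 1 − a(z₀+z₂) = 0.9327; argument = 1.2808 → 1.28; α₂ = 0.8997; rank = 450; θ*₍450₎ = 7.01.

(5.61, 7.01)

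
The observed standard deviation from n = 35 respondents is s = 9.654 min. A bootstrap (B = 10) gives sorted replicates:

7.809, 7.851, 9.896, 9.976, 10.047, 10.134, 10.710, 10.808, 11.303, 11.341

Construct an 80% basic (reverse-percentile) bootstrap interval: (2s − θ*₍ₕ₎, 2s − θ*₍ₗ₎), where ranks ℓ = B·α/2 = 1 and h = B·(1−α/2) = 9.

Percentile endpoints at ranks 1 and 9: θ*₍1₎ = 7.809, θ*₍9₎ = 11.303.
Basic interval reflects these around s:
  lower = 2 × 9.654 − 11.303 = 8.005
  upper = 2 × 9.654 − 7.809 = 11.499

(8.005, 11.499)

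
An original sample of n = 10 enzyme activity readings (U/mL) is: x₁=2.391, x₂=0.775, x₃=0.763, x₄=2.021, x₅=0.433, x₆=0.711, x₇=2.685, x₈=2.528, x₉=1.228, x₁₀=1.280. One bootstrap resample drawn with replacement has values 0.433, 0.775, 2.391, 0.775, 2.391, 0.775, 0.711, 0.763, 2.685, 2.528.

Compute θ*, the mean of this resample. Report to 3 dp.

Mean = (0.433 + 0.775 + 2.391 + 0.775 + 2.391 + 0.775 + 0.711 + 0.763 + 2.685 + 2.528) / 10 = 14.2270 / 10 = 1.423

θ* = 1.423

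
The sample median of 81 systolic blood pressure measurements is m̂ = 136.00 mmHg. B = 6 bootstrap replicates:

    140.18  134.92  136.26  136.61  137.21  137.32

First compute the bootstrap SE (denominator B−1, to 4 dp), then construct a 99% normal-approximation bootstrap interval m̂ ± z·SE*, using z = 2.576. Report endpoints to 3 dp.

(131.502, 140.498)

Mean of replicates = 137.0833; sum of squared deviations = 15.2433; SE* = √(15.2433/5) = 1.7460
Margin = 2.576 × 1.7460 = 4.4977
Interval: 136.00 ± 4.4977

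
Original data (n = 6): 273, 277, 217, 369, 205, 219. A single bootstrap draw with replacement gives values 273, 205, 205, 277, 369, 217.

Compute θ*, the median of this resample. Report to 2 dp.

θ* = 245.00

Sorted: 205, 205, 217, 273, 277, 369
Median = average of the two middle values = 245.00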